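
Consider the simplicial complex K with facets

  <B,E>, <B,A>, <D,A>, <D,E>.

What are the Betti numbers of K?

Fix the vertex order A < B < D < E and write every simplex with vertices in increasing order. Then dim K = 1 and the simplices of K are:

  0-simplices (4): A, B, D, E
  1-simplices (4): AB, AD, BE, DE

giving chain groups C_0 ≅ Z^4, C_1 ≅ Z^4.

Boundary ∂_1: C_1 → C_0 is given by ∂[p,q] = [q] − [p].
The 4×4 boundary matrix has rank 3 and Smith normal form diag(1,1,1).

Now H_k = ker ∂_k / im ∂_{k+1}, so:

  H_0: rank C_0 − rank ∂_1 = 4 − 3 = 1, and the invariant factors of ∂_1 are all 1, so H_0 = Z.
  H_1: rank ker ∂_1 − rank ∂_2 = (4 − 3) − 0 = 1, and there is no ∂_2, so H_1 = Z.

Hence the Betti numbers are b_0 = 1, b_1 = 1.

b_0 = 1, b_1 = 1.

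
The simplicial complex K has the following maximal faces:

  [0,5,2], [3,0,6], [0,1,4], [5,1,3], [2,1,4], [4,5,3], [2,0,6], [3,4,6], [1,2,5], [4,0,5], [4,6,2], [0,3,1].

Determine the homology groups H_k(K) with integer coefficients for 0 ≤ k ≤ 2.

K has 7 vertices, 18 edges, 12 triangles.
rank ∂_0 = 0, rank ∂_1 = 6 ⇒ b_0 = 7 − 0 − 6 = 1; all invariant factors of ∂_1 are 1 so no torsion. So H_0 = Z.
rank ∂_1 = 6, rank ∂_2 = 12 ⇒ b_1 = 18 − 6 − 12 = 0; ∂_2 has invariant factor(s) [2] giving torsion. So H_1 = Z_2.
rank ∂_2 = 12, rank ∂_3 = 0 ⇒ b_2 = 12 − 12 − 0 = 0. So H_2 = 0.

H_0 ≅ Z,  H_1 ≅ Z_2,  H_2 = 0.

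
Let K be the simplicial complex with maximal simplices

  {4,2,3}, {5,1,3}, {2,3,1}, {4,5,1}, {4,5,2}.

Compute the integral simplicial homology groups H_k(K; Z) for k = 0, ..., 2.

We work with the vertex ordering 1 < 2 < 3 < 4 < 5. The simplices of K, each written with vertices in increasing order, are:

  0-simplices (5): [1], [2], [3], [4], [5]
  1-simplices (10): [1,2], [1,3], [1,4], [1,5], [2,3], [2,4], [2,5], [3,4], [3,5], [4,5]
  2-simplices (5): [1,2,3], [1,3,5], [1,4,5], [2,3,4], [2,4,5]

so the chain groups are C_0 ≅ Z^5, C_1 ≅ Z^10, C_2 ≅ Z^5.

The boundary map ∂_1: C_1 → C_0 is given by ∂[p,q] = [q] − [p]. For instance
  ∂[2,4] = [4] − [2].
The 5×10 boundary matrix has rank 4 and Smith normal form diag(1,1,1,1).

Boundary ∂_2: C_2 → C_1 acts by ∂[p,q,r] = [q,r] − [p,r] + [p,q]. For instance
  ∂[2,3,4] = [3,4] − [2,4] + [2,3],
  ∂[1,4,5] = [4,5] − [1,5] + [1,4].
The 10×5 boundary matrix has rank 5 and Smith normal form diag(1,1,1,1,1).

From H_k ≅ ker(∂_k) / im(∂_{k+1}) we obtain:

  H_0: rank C_0 − rank ∂_1 = 5 − 4 = 1, and the invariant factors of ∂_1 are all 1, so H_0 = Z.
  H_1: rank ker ∂_1 − rank ∂_2 = (10 − 4) − 5 = 1, and the invariant factors of ∂_2 are all 1, so H_1 = Z.
  H_2: rank ker ∂_2 − rank ∂_3 = (5 − 5) − 0 = 0, and there is no ∂_3, so H_2 = 0.

H_0 = Z,  H_1 = Z,  H_2 = 0.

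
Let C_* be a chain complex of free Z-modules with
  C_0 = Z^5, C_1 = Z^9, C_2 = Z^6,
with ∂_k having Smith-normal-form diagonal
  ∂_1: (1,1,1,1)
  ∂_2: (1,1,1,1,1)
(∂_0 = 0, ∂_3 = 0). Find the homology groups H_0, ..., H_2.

H_0: b_0 = 5 − 0 − 4 = 1; torsion from ∂_1 factors > 1: none. So H_0 ≅ Z.
H_1: b_1 = 9 − 4 − 5 = 0; torsion from ∂_2 factors > 1: none. So H_1 ≅ 0.
H_2: b_2 = 6 − 5 − 0 = 1; torsion from ∂_3 factors > 1: none. So H_2 ≅ Z.

H_0 ≅ Z,  H_1 = 0,  H_2 ≅ Z.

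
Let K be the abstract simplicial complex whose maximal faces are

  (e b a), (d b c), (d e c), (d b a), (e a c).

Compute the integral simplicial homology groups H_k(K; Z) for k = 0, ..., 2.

Take the total order a < b < c < d < e on the vertex set. Then K (dimension 2) consists of the simplices:

  0-simplices (5): a, b, c, d, e
  1-simplices (10): ab, ac, ad, ae, bc, bd, be, cd, ce, de
  2-simplices (5): abd, abe, ace, bcd, cde

so the chain groups are C_0 ≅ Z^5, C_1 ≅ Z^10, C_2 ≅ Z^5.

∂_1: C_1 → C_0 sends each edge [p,q] (with p < q) to q − p. For instance
  ∂ab = b − a.
The resulting 5×10 matrix has rank 4, and its Smith normal form has invariant factors (1,1,1,1).

Boundary ∂_2: C_2 → C_1 acts by ∂[p,q,r] = [q,r] − [p,r] + [p,q]. For instance
  ∂abe = be − ae + ab,
  ∂bcd = cd − bd + bc.
The resulting 10×5 matrix has rank 5, and its Smith normal form has invariant factors (1,1,1,1,1).

From H_k ≅ ker(∂_k) / im(∂_{k+1}) we obtain:

  H_0: rank C_0 − rank ∂_1 = 5 − 4 = 1, and the invariant factors of ∂_1 are all 1, so H_0 ≅ Z.
  H_1: rank ker ∂_1 − rank ∂_2 = (10 − 4) − 5 = 1, and the invariant factors of ∂_2 are all 1, so H_1 ≅ Z.
  H_2: rank ker ∂_2 − rank ∂_3 = (5 − 5) − 0 = 0, and there is no ∂_3, so H_2 ≅ 0.

As a check, the Euler characteristic is 5 − 10 + 5 = 0, which agrees with 1 − 1 + 0 = 0.
(K is a triangulation of the Möbius band.)

H_0 = Z,  H_1 = Z,  H_2 = 0.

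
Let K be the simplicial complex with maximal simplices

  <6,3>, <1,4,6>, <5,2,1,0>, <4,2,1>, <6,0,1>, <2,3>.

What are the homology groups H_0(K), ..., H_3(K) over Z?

H_0 = Z,  H_1 = Z,  H_2 = 0,  H_3 = 0.

Take the total order 0 < 1 < 2 < 3 < 4 < 5 < 6 on the vertex set. Then K (dimension 3) consists of the simplices:

  0-simplices (7): [0], [1], [2], [3], [4], [5], [6]
  1-simplices (13): [0,1], [0,2], [0,5], [0,6], [1,2], [1,4], [1,5], [1,6], [2,3], [2,4], [2,5], [3,6], [4,6]
  2-simplices (7): [0,1,2], [0,1,5], [0,1,6], [0,2,5], [1,2,4], [1,2,5], [1,4,6]
  3-simplices (1): [0,1,2,5]

giving chain groups C_0 ≅ Z^7, C_1 ≅ Z^13, C_2 ≅ Z^7, C_3 ≅ Z^1.

The boundary map ∂_1: C_1 → C_0 maps an edge to its endpoints' difference, ∂[p,q] = q − p.
As a 7×13 matrix over Z this has rank 6, with invariant factors (1,1,1,1,1,1).

The boundary map ∂_2: C_2 → C_1 sends each 2-simplex [p,q,r] to [q,r] − [p,r] + [p,q]. For instance
  ∂[0,1,6] = [1,6] − [0,6] + [0,1],
  ∂[1,2,5] = [2,5] − [1,5] + [1,2].
As a 13×7 matrix over Z this has rank 6, with invariant factors (1,1,1,1,1,1).

∂_3: C_3 → C_2 sends each 3-simplex σ to the alternating sum Σ_i (−1)^i (σ with its i-th vertex removed). For instance
  ∂[0,1,2,5] = [1,2,5] − [0,2,5] + [0,1,5] − [0,1,2].
The resulting 7×1 matrix has rank 1, and its Smith normal form has invariant factors (1).

Now H_k = ker ∂_k / im ∂_{k+1}, so:

  H_0: rank C_0 − rank ∂_1 = 7 − 6 = 1, and the invariant factors of ∂_1 are all 1, so H_0 ≅ Z.
  H_1: rank ker ∂_1 − rank ∂_2 = (13 − 6) − 6 = 1, and the invariant factors of ∂_2 are all 1, so H_1 ≅ Z.
  H_2: rank ker ∂_2 − rank ∂_3 = (7 − 6) − 1 = 0, and the invariant factors of ∂_3 are all 1, so H_2 ≅ 0.
  H_3: rank ker ∂_3 − rank ∂_4 = (1 − 1) − 0 = 0, and there is no ∂_4, so H_3 ≅ 0.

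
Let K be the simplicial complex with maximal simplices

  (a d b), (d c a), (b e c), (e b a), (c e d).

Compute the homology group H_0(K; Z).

H_0 ≅ Z.

Fix the vertex order a < b < c < d < e and write every simplex with vertices in increasing order. Then dim K = 2 and the simplices of K are:

  0-simplices (5): a, b, c, d, e
  1-simplices (10): ab, ac, ad, ae, bc, bd, be, cd, ce, de
  2-simplices (5): abd, abe, acd, bce, cde

Hence C_0 ≅ Z^5, C_1 ≅ Z^10, C_2 ≅ Z^5.

The boundary map ∂_1: C_1 → C_0 is given by ∂[p,q] = [q] − [p].
This gives a 5×10 integer matrix of rank 4; reducing to Smith normal form yields diagonal entries (1,1,1,1).

Boundary ∂_2: C_2 → C_1 sends each 2-simplex [p,q,r] to [q,r] − [p,r] + [p,q]. For instance
  ∂abd = bd − ad + ab,
  ∂acd = cd − ad + ac.
The 10×5 boundary matrix has rank 5 and Smith normal form diag(1,1,1,1,1).

Computing H_k = (kernel of ∂_k) / (image of ∂_{k+1}):

  H_0: rank C_0 − rank ∂_1 = 5 − 4 = 1, and the invariant factors of ∂_1 are all 1, so H_0 = Z.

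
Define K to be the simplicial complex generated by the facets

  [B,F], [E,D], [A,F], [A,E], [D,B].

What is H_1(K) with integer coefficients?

H_1 ≅ Z.

Order the vertices as A < B < D < E < F. Listing each simplex with vertices in this order, K has dimension 1 with simplices:

  0-simplices (5): A, B, D, E, F
  1-simplices (5): AE, AF, BD, BF, DE

so the chain groups are C_0 ≅ Z^5, C_1 ≅ Z^5.

The boundary map ∂_1: C_1 → C_0 sends each edge [p,q] (with p < q) to q − p.
This gives a 5×5 integer matrix of rank 4; reducing to Smith normal form yields diagonal entries (1,1,1,1).

Reading off H_k = ker ∂_k / im ∂_{k+1}:

  H_1: rank ker ∂_1 − rank ∂_2 = (5 − 4) − 0 = 1, and there is no ∂_2, so H_1 = Z.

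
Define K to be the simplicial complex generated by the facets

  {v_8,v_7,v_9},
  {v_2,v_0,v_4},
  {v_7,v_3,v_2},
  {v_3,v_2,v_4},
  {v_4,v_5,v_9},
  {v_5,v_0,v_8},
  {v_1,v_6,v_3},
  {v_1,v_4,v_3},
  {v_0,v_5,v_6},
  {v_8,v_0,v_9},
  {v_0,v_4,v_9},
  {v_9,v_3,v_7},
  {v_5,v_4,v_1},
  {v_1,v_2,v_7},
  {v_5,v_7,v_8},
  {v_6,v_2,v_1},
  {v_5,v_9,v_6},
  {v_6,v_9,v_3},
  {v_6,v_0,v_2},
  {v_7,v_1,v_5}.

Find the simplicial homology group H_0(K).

Fix the vertex order v_0 < v_1 < v_2 < v_3 < v_4 < v_5 < v_6 < v_7 < v_8 < v_9 and write every simplex with vertices in increasing order. Then dim K = 2 and the simplices of K are:

  0-simplices (10): [v_0], [v_1], [v_2], [v_3], [v_4], [v_5], [v_6], [v_7], [v_8], [v_9]
  1-simplices (30): (30 of them)
  2-simplices (20): (20 of them)

giving chain groups C_0 ≅ Z^10, C_1 ≅ Z^30, C_2 ≅ Z^20.

Boundary ∂_1: C_1 → C_0 is given by ∂[p,q] = [q] − [p]. For instance
  ∂[v_1,v_7] = [v_7] − [v_1].
As a 10×30 matrix over Z this has rank 9, with invariant factors (1,1,1,1,1,1,1,1,1).

The boundary map ∂_2: C_2 → C_1 maps a triangle to the signed sum of its edges. For instance
  ∂[v_7,v_8,v_9] = [v_8,v_9] − [v_7,v_9] + [v_7,v_8],
  ∂[v_3,v_7,v_9] = [v_7,v_9] − [v_3,v_9] + [v_3,v_7].
As a 30×20 matrix over Z this has rank 20, with invariant factors (1,1,1,1,1,1,1,1,1,1,1,1,1,1,1,1,1,1,1,2).

Reading off H_k = ker ∂_k / im ∂_{k+1}:

  H_0: rank C_0 − rank ∂_1 = 10 − 9 = 1, and the invariant factors of ∂_1 are all 1, so H_0 = Z.

H_0 = Z.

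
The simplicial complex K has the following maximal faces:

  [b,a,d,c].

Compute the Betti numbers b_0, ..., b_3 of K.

b_0 = 1, b_1 = 0, b_2 = 0, b_3 = 0.

K has 4 vertices, 6 edges, 4 triangles, 1 3-simplex.
rank ∂_0 = 0, rank ∂_1 = 3 ⇒ b_0 = 4 − 0 − 3 = 1; all invariant factors of ∂_1 are 1 so no torsion. So H_0 ≅ Z.
rank ∂_1 = 3, rank ∂_2 = 3 ⇒ b_1 = 6 − 3 − 3 = 0; all invariant factors of ∂_2 are 1 so no torsion. So H_1 ≅ 0.
rank ∂_2 = 3, rank ∂_3 = 1 ⇒ b_2 = 4 − 3 − 1 = 0; all invariant factors of ∂_3 are 1 so no torsion. So H_2 ≅ 0.
rank ∂_3 = 1, rank ∂_4 = 0 ⇒ b_3 = 1 − 1 − 0 = 0. So H_3 ≅ 0.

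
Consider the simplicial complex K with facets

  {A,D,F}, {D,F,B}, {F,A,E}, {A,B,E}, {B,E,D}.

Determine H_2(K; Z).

H_2 = 0.

Take the total order A < B < D < E < F on the vertex set. Then K (dimension 2) consists of the simplices:

  0-simplices (5): A, B, D, E, F
  1-simplices (10): AB, AD, AE, AF, BD, BE, BF, DE, DF, EF
  2-simplices (5): ABE, ADF, AEF, BDE, BDF

Hence C_0 ≅ Z^5, C_1 ≅ Z^10, C_2 ≅ Z^5.

∂_1: C_1 → C_0 sends each edge [p,q] (with p < q) to q − p.
The 5×10 boundary matrix has rank 4 and Smith normal form diag(1,1,1,1).

Boundary ∂_2: C_2 → C_1 acts by ∂[p,q,r] = [q,r] − [p,r] + [p,q]. For instance
  ∂ADF = DF − AF + AD,
  ∂AEF = EF − AF + AE.
As a 10×5 matrix over Z this has rank 5, with invariant factors (1,1,1,1,1).

Reading off H_k = ker ∂_k / im ∂_{k+1}:

  H_2: rank ker ∂_2 − rank ∂_3 = (5 − 5) − 0 = 0, and there is no ∂_3, so H_2 = 0.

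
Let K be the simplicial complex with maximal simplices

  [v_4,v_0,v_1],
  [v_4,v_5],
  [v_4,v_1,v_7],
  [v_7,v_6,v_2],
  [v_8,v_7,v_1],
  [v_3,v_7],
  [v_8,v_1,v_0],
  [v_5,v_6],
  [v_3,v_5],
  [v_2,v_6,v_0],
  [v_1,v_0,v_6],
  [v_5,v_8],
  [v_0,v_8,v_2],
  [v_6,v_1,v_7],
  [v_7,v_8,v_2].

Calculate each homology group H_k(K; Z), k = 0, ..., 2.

H_0 = Z,  H_1 = Z^3,  H_2 = Z.

We work with the vertex ordering v_0 < v_1 < v_2 < v_3 < v_4 < v_5 < v_6 < v_7 < v_8. The simplices of K, each written with vertices in increasing order, are:

  0-simplices (9): [v_0], [v_1], [v_2], [v_3], [v_4], [v_5], [v_6], [v_7], [v_8]
  1-simplices (20): (20 of them)
  2-simplices (10): [v_0,v_1,v_4], [v_0,v_1,v_6], [v_0,v_1,v_8], [v_0,v_2,v_6], [v_0,v_2,v_8], [v_1,v_4,v_7], [v_1,v_6,v_7], [v_1,v_7,v_8], [v_2,v_6,v_7], [v_2,v_7,v_8]

Hence C_0 ≅ Z^9, C_1 ≅ Z^20, C_2 ≅ Z^10.

Boundary ∂_1: C_1 → C_0 sends each edge [p,q] (with p < q) to q − p.
The resulting 9×20 matrix has rank 8, and its Smith normal form has invariant factors (1,1,1,1,1,1,1,1).

∂_2: C_2 → C_1 sends each 2-simplex [p,q,r] to [q,r] − [p,r] + [p,q]. For instance
  ∂[v_1,v_4,v_7] = [v_4,v_7] − [v_1,v_7] + [v_1,v_4],
  ∂[v_0,v_1,v_8] = [v_1,v_8] − [v_0,v_8] + [v_0,v_1].
The 20×10 boundary matrix has rank 9 and Smith normal form diag(1,1,1,1,1,1,1,1,1).

Now H_k = ker ∂_k / im ∂_{k+1}, so:

  H_0: rank C_0 − rank ∂_1 = 9 − 8 = 1, and the invariant factors of ∂_1 are all 1, so H_0 ≅ Z.
  H_1: rank ker ∂_1 − rank ∂_2 = (20 − 8) − 9 = 3, and the invariant factors of ∂_2 are all 1, so H_1 ≅ Z^3.
  H_2: rank ker ∂_2 − rank ∂_3 = (10 − 9) − 0 = 1, and there is no ∂_3, so H_2 ≅ Z.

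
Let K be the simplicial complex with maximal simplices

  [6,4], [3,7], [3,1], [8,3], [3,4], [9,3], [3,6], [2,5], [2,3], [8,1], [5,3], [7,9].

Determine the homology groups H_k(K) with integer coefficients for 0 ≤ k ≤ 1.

H_0 ≅ Z,  H_1 ≅ Z^4.

Take the total order 1 < 2 < 3 < 4 < 5 < 6 < 7 < 8 < 9 on the vertex set. Then K (dimension 1) consists of the simplices:

  0-simplices (9): [1], [2], [3], [4], [5], [6], [7], [8], [9]
  1-simplices (12): [1,3], [1,8], [2,3], [2,5], [3,4], [3,5], [3,6], [3,7], [3,8], [3,9], [4,6], [7,9]

giving chain groups C_0 ≅ Z^9, C_1 ≅ Z^12.

Boundary ∂_1: C_1 → C_0 is given by ∂[p,q] = [q] − [p]. For instance
  ∂[3,7] = [7] − [3].
The 9×12 boundary matrix has rank 8 and Smith normal form diag(1,1,1,1,1,1,1,1).

Reading off H_k = ker ∂_k / im ∂_{k+1}:

  H_0: rank C_0 − rank ∂_1 = 9 − 8 = 1, and the invariant factors of ∂_1 are all 1, so H_0 = Z.
  H_1: rank ker ∂_1 − rank ∂_2 = (12 − 8) − 0 = 4, and there is no ∂_2, so H_1 = Z^4.

As a check, the Euler characteristic is 9 − 12 = -3, which agrees with 1 − 4 = -3.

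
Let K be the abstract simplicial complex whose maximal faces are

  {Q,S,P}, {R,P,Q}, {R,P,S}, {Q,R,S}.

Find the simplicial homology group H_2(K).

H_2 = Z.

Fix the vertex order P < Q < R < S and write every simplex with vertices in increasing order. Then dim K = 2 and the simplices of K are:

  0-simplices (4): P, Q, R, S
  1-simplices (6): PQ, PR, PS, QR, QS, RS
  2-simplices (4): PQR, PQS, PRS, QRS

Hence C_0 ≅ Z^4, C_1 ≅ Z^6, C_2 ≅ Z^4.

The boundary map ∂_1: C_1 → C_0 is given by ∂[p,q] = [q] − [p]. For instance
  ∂QS = S − Q.
As a 4×6 matrix over Z this has rank 3, with invariant factors (1,1,1).

Boundary ∂_2: C_2 → C_1 sends each 2-simplex [p,q,r] to [q,r] − [p,r] + [p,q]. For instance
  ∂PQS = QS − PS + PQ,
  ∂QRS = RS − QS + QR.
This gives a 6×4 integer matrix of rank 3; reducing to Smith normal form yields diagonal entries (1,1,1).

Reading off H_k = ker ∂_k / im ∂_{k+1}:

  H_2: rank ker ∂_2 − rank ∂_3 = (4 − 3) − 0 = 1, and there is no ∂_3, so H_2 ≅ Z.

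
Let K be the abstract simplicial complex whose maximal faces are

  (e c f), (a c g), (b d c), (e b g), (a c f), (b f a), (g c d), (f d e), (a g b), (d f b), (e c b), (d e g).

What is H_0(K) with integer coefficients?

H_0 ≅ Z.

We work with the vertex ordering a < b < c < d < e < f < g. The simplices of K, each written with vertices in increasing order, are:

  0-simplices (7): a, b, c, d, e, f, g
  1-simplices (18): ab, ac, af, ag, bc, bd, be, bf, bg, cd, ce, cf, cg, de, df, dg, ef, eg
  2-simplices (12): abf, abg, acf, acg, bcd, bce, bdf, beg, cdg, cef, def, deg

so the chain groups are C_0 ≅ Z^7, C_1 ≅ Z^18, C_2 ≅ Z^12.

Boundary ∂_1: C_1 → C_0 is given by ∂[p,q] = [q] − [p].
The resulting 7×18 matrix has rank 6, and its Smith normal form has invariant factors (1,1,1,1,1,1).

Boundary ∂_2: C_2 → C_1 acts by ∂[p,q,r] = [q,r] − [p,r] + [p,q]. For instance
  ∂cdg = dg − cg + cd,
  ∂abf = bf − af + ab.
The 18×12 boundary matrix has rank 12 and Smith normal form diag(1,1,1,1,1,1,1,1,1,1,1,2).

From H_k ≅ ker(∂_k) / im(∂_{k+1}) we obtain:

  H_0: rank C_0 − rank ∂_1 = 7 − 6 = 1, and the invariant factors of ∂_1 are all 1, so H_0 = Z.

(K is a triangulation of the real projective plane RP^2.)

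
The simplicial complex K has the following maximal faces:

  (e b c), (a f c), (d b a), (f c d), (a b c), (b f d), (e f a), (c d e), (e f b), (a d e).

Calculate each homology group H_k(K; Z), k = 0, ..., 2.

H_0 = Z,  H_1 = Z/2,  H_2 = 0.

Fix the vertex order a < b < c < d < e < f and write every simplex with vertices in increasing order. Then dim K = 2 and the simplices of K are:

  0-simplices (6): a, b, c, d, e, f
  1-simplices (15): ab, ac, ad, ae, af, bc, bd, be, bf, cd, ce, cf, de, df, ef
  2-simplices (10): abc, abd, acf, ade, aef, bce, bdf, bef, cde, cdf

Hence C_0 ≅ Z^6, C_1 ≅ Z^15, C_2 ≅ Z^10.

Boundary ∂_1: C_1 → C_0 is given by ∂[p,q] = [q] − [p].
As a 6×15 matrix over Z this has rank 5, with invariant factors (1,1,1,1,1).

∂_2: C_2 → C_1 sends each 2-simplex [p,q,r] to [q,r] − [p,r] + [p,q]. For instance
  ∂bce = ce − be + bc,
  ∂aef = ef − af + ae.
This gives a 15×10 integer matrix of rank 10; reducing to Smith normal form yields diagonal entries (1,1,1,1,1,1,1,1,1,2).

Reading off H_k = ker ∂_k / im ∂_{k+1}:

  H_0: rank C_0 − rank ∂_1 = 6 − 5 = 1, and the invariant factors of ∂_1 are all 1, so H_0 ≅ Z.
  H_1: rank ker ∂_1 − rank ∂_2 = (15 − 5) − 10 = 0, and ∂_2 has invariant factor 2 > 1, so H_1 ≅ Z/2.
  H_2: rank ker ∂_2 − rank ∂_3 = (10 − 10) − 0 = 0, and there is no ∂_3, so H_2 ≅ 0.

As a check, the Euler characteristic is 6 − 15 + 10 = 1, which agrees with 1 − 0 + 0 = 1.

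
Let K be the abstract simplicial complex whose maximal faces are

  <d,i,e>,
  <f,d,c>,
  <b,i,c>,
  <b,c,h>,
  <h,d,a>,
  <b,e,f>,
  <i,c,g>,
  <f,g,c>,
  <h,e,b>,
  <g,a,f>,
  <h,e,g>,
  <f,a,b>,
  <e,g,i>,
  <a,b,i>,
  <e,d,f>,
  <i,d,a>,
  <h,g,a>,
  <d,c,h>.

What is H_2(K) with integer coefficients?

H_2 = Z.

Take the total order a < b < c < d < e < f < g < h < i on the vertex set. Then K (dimension 2) consists of the simplices:

  0-simplices (9): a, b, c, d, e, f, g, h, i
  1-simplices (27): ab, ad, af, ag, ah, ai, bc, be, bf, bh, bi, cd, cf, cg, ch, ci, de, df, dh, di, ef, eg, eh, ei, fg, gh, gi
  2-simplices (18): abf, abi, adh, adi, afg, agh, bch, bci, bef, beh, cdf, cdh, cfg, cgi, def, dei, egh, egi

giving chain groups C_0 ≅ Z^9, C_1 ≅ Z^27, C_2 ≅ Z^18.

The boundary map ∂_1: C_1 → C_0 sends each edge [p,q] (with p < q) to q − p.
The 9×27 boundary matrix has rank 8 and Smith normal form diag(1,1,1,1,1,1,1,1).

The boundary map ∂_2: C_2 → C_1 maps a triangle to the signed sum of its edges. For instance
  ∂cdh = dh − ch + cd,
  ∂def = ef − df + de.
The resulting 27×18 matrix has rank 17, and its Smith normal form has invariant factors (1,1,1,1,1,1,1,1,1,1,1,1,1,1,1,1,1).

From H_k ≅ ker(∂_k) / im(∂_{k+1}) we obtain:

  H_2: rank ker ∂_2 − rank ∂_3 = (18 − 17) − 0 = 1, and there is no ∂_3, so H_2 ≅ Z.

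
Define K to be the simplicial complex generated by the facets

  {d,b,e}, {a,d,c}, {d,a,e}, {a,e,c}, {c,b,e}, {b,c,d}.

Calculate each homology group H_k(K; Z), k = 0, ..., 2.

H_0 = Z,  H_1 = 0,  H_2 = Z.

K has 5 vertices, 9 edges, 6 triangles.
rank ∂_0 = 0, rank ∂_1 = 4 ⇒ b_0 = 5 − 0 − 4 = 1; all invariant factors of ∂_1 are 1 so no torsion. So H_0 = Z.
rank ∂_1 = 4, rank ∂_2 = 5 ⇒ b_1 = 9 − 4 − 5 = 0; all invariant factors of ∂_2 are 1 so no torsion. So H_1 = 0.
rank ∂_2 = 5, rank ∂_3 = 0 ⇒ b_2 = 6 − 5 − 0 = 1. So H_2 = Z.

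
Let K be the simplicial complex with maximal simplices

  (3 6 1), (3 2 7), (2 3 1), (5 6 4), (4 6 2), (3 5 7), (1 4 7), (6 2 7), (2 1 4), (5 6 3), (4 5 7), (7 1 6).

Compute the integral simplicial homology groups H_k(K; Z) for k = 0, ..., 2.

Take the total order 1 < 2 < 3 < 4 < 5 < 6 < 7 on the vertex set. Then K (dimension 2) consists of the simplices:

  0-simplices (7): [1], [2], [3], [4], [5], [6], [7]
  1-simplices (18): [1,2], [1,3], [1,4], [1,6], [1,7], [2,3], [2,4], [2,6], [2,7], [3,5], [3,6], [3,7], [4,5], [4,6], [4,7], [5,6], [5,7], [6,7]
  2-simplices (12): [1,2,3], [1,2,4], [1,3,6], [1,4,7], [1,6,7], [2,3,7], [2,4,6], [2,6,7], [3,5,6], [3,5,7], [4,5,6], [4,5,7]

so the chain groups are C_0 ≅ Z^7, C_1 ≅ Z^18, C_2 ≅ Z^12.

The boundary map ∂_1: C_1 → C_0 sends each edge [p,q] (with p < q) to q − p.
This gives a 7×18 integer matrix of rank 6; reducing to Smith normal form yields diagonal entries (1,1,1,1,1,1).

∂_2: C_2 → C_1 maps a triangle to the signed sum of its edges. For instance
  ∂[4,5,7] = [5,7] − [4,7] + [4,5],
  ∂[4,5,6] = [5,6] − [4,6] + [4,5].
The 18×12 boundary matrix has rank 12 and Smith normal form diag(1,1,1,1,1,1,1,1,1,1,1,2).

Computing H_k = (kernel of ∂_k) / (image of ∂_{k+1}):

  H_0: rank C_0 − rank ∂_1 = 7 − 6 = 1, and the invariant factors of ∂_1 are all 1, so H_0 = Z.
  H_1: rank ker ∂_1 − rank ∂_2 = (18 − 6) − 12 = 0, and ∂_2 has invariant factor 2 > 1, so H_1 = Z/2Z.
  H_2: rank ker ∂_2 − rank ∂_3 = (12 − 12) − 0 = 0, and there is no ∂_3, so H_2 = 0.

H_0 ≅ Z,  H_1 ≅ Z/2Z,  H_2 = 0.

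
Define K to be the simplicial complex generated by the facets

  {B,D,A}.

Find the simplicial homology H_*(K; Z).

H_0 ≅ Z,  H_1 = 0,  H_2 = 0.

Order the vertices as A < B < D. Listing each simplex with vertices in this order, K has dimension 2 with simplices:

  0-simplices (3): A, B, D
  1-simplices (3): AB, AD, BD
  2-simplices (1): ABD

Hence C_0 ≅ Z^3, C_1 ≅ Z^3, C_2 ≅ Z^1.

Boundary ∂_1: C_1 → C_0 sends each edge [p,q] (with p < q) to q − p.
The 3×3 boundary matrix has rank 2 and Smith normal form diag(1,1).

Boundary ∂_2: C_2 → C_1 maps a triangle to the signed sum of its edges. For instance
  ∂ABD = BD − AD + AB.
The resulting 3×1 matrix has rank 1, and its Smith normal form has invariant factors (1).

Reading off H_k = ker ∂_k / im ∂_{k+1}:

  H_0: rank C_0 − rank ∂_1 = 3 − 2 = 1, and the invariant factors of ∂_1 are all 1, so H_0 = Z.
  H_1: rank ker ∂_1 − rank ∂_2 = (3 − 2) − 1 = 0, and the invariant factors of ∂_2 are all 1, so H_1 = 0.
  H_2: rank ker ∂_2 − rank ∂_3 = (1 − 1) − 0 = 0, and there is no ∂_3, so H_2 = 0.

As a check, the Euler characteristic is 3 − 3 + 1 = 1, which agrees with 1 − 0 + 0 = 1.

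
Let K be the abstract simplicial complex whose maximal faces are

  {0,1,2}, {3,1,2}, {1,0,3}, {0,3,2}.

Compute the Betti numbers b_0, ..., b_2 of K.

b_0 = 1, b_1 = 0, b_2 = 1.

K has 4 vertices, 6 edges, 4 triangles.
rank ∂_0 = 0, rank ∂_1 = 3 ⇒ b_0 = 4 − 0 − 3 = 1; all invariant factors of ∂_1 are 1 so no torsion. So H_0 ≅ Z.
rank ∂_1 = 3, rank ∂_2 = 3 ⇒ b_1 = 6 − 3 − 3 = 0; all invariant factors of ∂_2 are 1 so no torsion. So H_1 ≅ 0.
rank ∂_2 = 3, rank ∂_3 = 0 ⇒ b_2 = 4 − 3 − 0 = 1. So H_2 ≅ Z.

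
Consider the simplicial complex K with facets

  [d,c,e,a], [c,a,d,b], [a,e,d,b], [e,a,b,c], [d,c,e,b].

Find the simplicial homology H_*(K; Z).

H_0 ≅ Z,  H_1 = 0,  H_2 = 0,  H_3 ≅ Z.

Take the total order a < b < c < d < e on the vertex set. Then K (dimension 3) consists of the simplices:

  0-simplices (5): a, b, c, d, e
  1-simplices (10): ab, ac, ad, ae, bc, bd, be, cd, ce, de
  2-simplices (10): abc, abd, abe, acd, ace, ade, bcd, bce, bde, cde
  3-simplices (5): abcd, abce, abde, acde, bcde

Hence C_0 ≅ Z^5, C_1 ≅ Z^10, C_2 ≅ Z^10, C_3 ≅ Z^5.

The boundary map ∂_1: C_1 → C_0 maps an edge to its endpoints' difference, ∂[p,q] = q − p. For instance
  ∂bd = d − b.
The 5×10 boundary matrix has rank 4 and Smith normal form diag(1,1,1,1).

∂_2: C_2 → C_1 sends each 2-simplex [p,q,r] to [q,r] − [p,r] + [p,q]. For instance
  ∂cde = de − ce + cd,
  ∂abd = bd − ad + ab.
The resulting 10×10 matrix has rank 6, and its Smith normal form has invariant factors (1,1,1,1,1,1).

∂_3: C_3 → C_2 sends each 3-simplex σ to the alternating sum Σ_i (−1)^i (σ with its i-th vertex removed). For instance
  ∂bcde = cde − bde + bce − bcd,
  ∂abcd = bcd − acd + abd − abc.
This gives a 10×5 integer matrix of rank 4; reducing to Smith normal form yields diagonal entries (1,1,1,1).

Reading off H_k = ker ∂_k / im ∂_{k+1}:

  H_0: rank C_0 − rank ∂_1 = 5 − 4 = 1, and the invariant factors of ∂_1 are all 1, so H_0 = Z.
  H_1: rank ker ∂_1 − rank ∂_2 = (10 − 4) − 6 = 0, and the invariant factors of ∂_2 are all 1, so H_1 = 0.
  H_2: rank ker ∂_2 − rank ∂_3 = (10 − 6) − 4 = 0, and the invariant factors of ∂_3 are all 1, so H_2 = 0.
  H_3: rank ker ∂_3 − rank ∂_4 = (5 − 4) − 0 = 1, and there is no ∂_4, so H_3 = Z.

As a check, the Euler characteristic is 5 − 10 + 10 − 5 = 0, which agrees with 1 − 0 + 0 − 1 = 0.
(K is a triangulation of the 3-sphere S^3.)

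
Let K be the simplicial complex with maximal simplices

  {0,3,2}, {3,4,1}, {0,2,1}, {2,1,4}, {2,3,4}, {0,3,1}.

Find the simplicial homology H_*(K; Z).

H_0 = Z,  H_1 = 0,  H_2 = Z.

Order the vertices as 0 < 1 < 2 < 3 < 4. Listing each simplex with vertices in this order, K has dimension 2 with simplices:

  0-simplices (5): [0], [1], [2], [3], [4]
  1-simplices (9): [0,1], [0,2], [0,3], [1,2], [1,3], [1,4], [2,3], [2,4], [3,4]
  2-simplices (6): [0,1,2], [0,1,3], [0,2,3], [1,2,4], [1,3,4], [2,3,4]

so the chain groups are C_0 ≅ Z^5, C_1 ≅ Z^9, C_2 ≅ Z^6.

Boundary ∂_1: C_1 → C_0 sends each edge [p,q] (with p < q) to q − p. For instance
  ∂[1,3] = [3] − [1].
The resulting 5×9 matrix has rank 4, and its Smith normal form has invariant factors (1,1,1,1).

Boundary ∂_2: C_2 → C_1 sends each 2-simplex [p,q,r] to [q,r] − [p,r] + [p,q]. For instance
  ∂[1,3,4] = [3,4] − [1,4] + [1,3],
  ∂[0,1,3] = [1,3] − [0,3] + [0,1].
This gives a 9×6 integer matrix of rank 5; reducing to Smith normal form yields diagonal entries (1,1,1,1,1).

Reading off H_k = ker ∂_k / im ∂_{k+1}:

  H_0: rank C_0 − rank ∂_1 = 5 − 4 = 1, and the invariant factors of ∂_1 are all 1, so H_0 = Z.
  H_1: rank ker ∂_1 − rank ∂_2 = (9 − 4) − 5 = 0, and the invariant factors of ∂_2 are all 1, so H_1 = 0.
  H_2: rank ker ∂_2 − rank ∂_3 = (6 − 5) − 0 = 1, and there is no ∂_3, so H_2 = Z.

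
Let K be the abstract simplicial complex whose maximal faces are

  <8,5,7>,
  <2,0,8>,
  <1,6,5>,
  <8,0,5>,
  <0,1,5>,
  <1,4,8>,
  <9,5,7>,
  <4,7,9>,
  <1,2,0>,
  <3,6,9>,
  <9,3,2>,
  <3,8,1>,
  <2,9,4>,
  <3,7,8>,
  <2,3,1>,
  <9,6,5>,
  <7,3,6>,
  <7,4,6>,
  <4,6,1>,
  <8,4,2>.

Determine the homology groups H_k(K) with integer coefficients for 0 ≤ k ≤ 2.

We work with the vertex ordering 0 < 1 < 2 < 3 < 4 < 5 < 6 < 7 < 8 < 9. The simplices of K, each written with vertices in increasing order, are:

  0-simplices (10): [0], [1], [2], [3], [4], [5], [6], [7], [8], [9]
  1-simplices (30): (30 of them)
  2-simplices (20): (20 of them)

giving chain groups C_0 ≅ Z^10, C_1 ≅ Z^30, C_2 ≅ Z^20.

The boundary map ∂_1: C_1 → C_0 maps an edge to its endpoints' difference, ∂[p,q] = q − p.
The resulting 10×30 matrix has rank 9, and its Smith normal form has invariant factors (1,1,1,1,1,1,1,1,1).

Boundary ∂_2: C_2 → C_1 sends each 2-simplex [p,q,r] to [q,r] − [p,r] + [p,q]. For instance
  ∂[0,1,2] = [1,2] − [0,2] + [0,1],
  ∂[2,4,9] = [4,9] − [2,9] + [2,4].
As a 30×20 matrix over Z this has rank 20, with invariant factors (1,1,1,1,1,1,1,1,1,1,1,1,1,1,1,1,1,1,1,2).

Now H_k = ker ∂_k / im ∂_{k+1}, so:

  H_0: rank C_0 − rank ∂_1 = 10 − 9 = 1, and the invariant factors of ∂_1 are all 1, so H_0 = Z.
  H_1: rank ker ∂_1 − rank ∂_2 = (30 − 9) − 20 = 1, and ∂_2 has invariant factor 2 > 1, so H_1 = Z ⊕ Z/2.
  H_2: rank ker ∂_2 − rank ∂_3 = (20 − 20) − 0 = 0, and there is no ∂_3, so H_2 = 0.

As a check, the Euler characteristic is 10 − 30 + 20 = 0, which agrees with 1 − 1 + 0 = 0.
(K is a triangulation of the Klein bottle.)

H_0 = Z,  H_1 = Z ⊕ Z/2,  H_2 = 0.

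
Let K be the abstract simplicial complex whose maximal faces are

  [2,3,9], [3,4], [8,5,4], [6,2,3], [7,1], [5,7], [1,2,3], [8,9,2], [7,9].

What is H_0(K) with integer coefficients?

We work with the vertex ordering 1 < 2 < 3 < 4 < 5 < 6 < 7 < 8 < 9. The simplices of K, each written with vertices in increasing order, are:

  0-simplices (9): [1], [2], [3], [4], [5], [6], [7], [8], [9]
  1-simplices (16): [1,2], [1,3], [1,7], [2,3], [2,6], [2,8], [2,9], [3,4], [3,6], [3,9], [4,5], [4,8], [5,7], [5,8], [7,9], [8,9]
  2-simplices (5): [1,2,3], [2,3,6], [2,3,9], [2,8,9], [4,5,8]

giving chain groups C_0 ≅ Z^9, C_1 ≅ Z^16, C_2 ≅ Z^5.

Boundary ∂_1: C_1 → C_0 maps an edge to its endpoints' difference, ∂[p,q] = q − p.
As a 9×16 matrix over Z this has rank 8, with invariant factors (1,1,1,1,1,1,1,1).

The boundary map ∂_2: C_2 → C_1 acts by ∂[p,q,r] = [q,r] − [p,r] + [p,q]. For instance
  ∂[2,3,6] = [3,6] − [2,6] + [2,3],
  ∂[2,8,9] = [8,9] − [2,9] + [2,8].
This gives a 16×5 integer matrix of rank 5; reducing to Smith normal form yields diagonal entries (1,1,1,1,1).

Reading off H_k = ker ∂_k / im ∂_{k+1}:

  H_0: rank C_0 − rank ∂_1 = 9 − 8 = 1, and the invariant factors of ∂_1 are all 1, so H_0 ≅ Z.

H_0 ≅ Z.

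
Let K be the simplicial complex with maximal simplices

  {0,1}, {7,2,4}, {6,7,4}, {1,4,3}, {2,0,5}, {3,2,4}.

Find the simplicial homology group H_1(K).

Order the vertices as 0 < 1 < 2 < 3 < 4 < 5 < 6 < 7. Listing each simplex with vertices in this order, K has dimension 2 with simplices:

  0-simplices (8): [0], [1], [2], [3], [4], [5], [6], [7]
  1-simplices (13): [0,1], [0,2], [0,5], [1,3], [1,4], [2,3], [2,4], [2,5], [2,7], [3,4], [4,6], [4,7], [6,7]
  2-simplices (5): [0,2,5], [1,3,4], [2,3,4], [2,4,7], [4,6,7]

so the chain groups are C_0 ≅ Z^8, C_1 ≅ Z^13, C_2 ≅ Z^5.

Boundary ∂_1: C_1 → C_0 is given by ∂[p,q] = [q] − [p].
The resulting 8×13 matrix has rank 7, and its Smith normal form has invariant factors (1,1,1,1,1,1,1).

Boundary ∂_2: C_2 → C_1 sends each 2-simplex [p,q,r] to [q,r] − [p,r] + [p,q]. For instance
  ∂[2,3,4] = [3,4] − [2,4] + [2,3],
  ∂[2,4,7] = [4,7] − [2,7] + [2,4].
The resulting 13×5 matrix has rank 5, and its Smith normal form has invariant factors (1,1,1,1,1).

From H_k ≅ ker(∂_k) / im(∂_{k+1}) we obtain:

  H_1: rank ker ∂_1 − rank ∂_2 = (13 − 7) − 5 = 1, and the invariant factors of ∂_2 are all 1, so H_1 = Z.

H_1 = Z.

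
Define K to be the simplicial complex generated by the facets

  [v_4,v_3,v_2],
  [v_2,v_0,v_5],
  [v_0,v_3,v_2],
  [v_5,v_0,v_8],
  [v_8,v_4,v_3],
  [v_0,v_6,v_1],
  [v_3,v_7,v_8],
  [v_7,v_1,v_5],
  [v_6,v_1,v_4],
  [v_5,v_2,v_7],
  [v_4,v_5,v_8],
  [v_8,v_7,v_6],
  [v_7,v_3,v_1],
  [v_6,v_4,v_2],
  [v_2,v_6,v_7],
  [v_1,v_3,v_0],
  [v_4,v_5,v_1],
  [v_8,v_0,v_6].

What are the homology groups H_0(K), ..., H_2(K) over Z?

H_0 = Z,  H_1 = Z^2,  H_2 = Z.

We work with the vertex ordering v_0 < v_1 < v_2 < v_3 < v_4 < v_5 < v_6 < v_7 < v_8. The simplices of K, each written with vertices in increasing order, are:

  0-simplices (9): [v_0], [v_1], [v_2], [v_3], [v_4], [v_5], [v_6], [v_7], [v_8]
  1-simplices (27): (27 of them)
  2-simplices (18): (18 of them)

so the chain groups are C_0 ≅ Z^9, C_1 ≅ Z^27, C_2 ≅ Z^18.

The boundary map ∂_1: C_1 → C_0 sends each edge [p,q] (with p < q) to q − p.
As a 9×27 matrix over Z this has rank 8, with invariant factors (1,1,1,1,1,1,1,1).

Boundary ∂_2: C_2 → C_1 acts by ∂[p,q,r] = [q,r] − [p,r] + [p,q]. For instance
  ∂[v_1,v_4,v_5] = [v_4,v_5] − [v_1,v_5] + [v_1,v_4],
  ∂[v_6,v_7,v_8] = [v_7,v_8] − [v_6,v_8] + [v_6,v_7].
The resulting 27×18 matrix has rank 17, and its Smith normal form has invariant factors (1,1,1,1,1,1,1,1,1,1,1,1,1,1,1,1,1).

Now H_k = ker ∂_k / im ∂_{k+1}, so:

  H_0: rank C_0 − rank ∂_1 = 9 − 8 = 1, and the invariant factors of ∂_1 are all 1, so H_0 ≅ Z.
  H_1: rank ker ∂_1 − rank ∂_2 = (27 − 8) − 17 = 2, and the invariant factors of ∂_2 are all 1, so H_1 ≅ Z^2.
  H_2: rank ker ∂_2 − rank ∂_3 = (18 − 17) − 0 = 1, and there is no ∂_3, so H_2 ≅ Z.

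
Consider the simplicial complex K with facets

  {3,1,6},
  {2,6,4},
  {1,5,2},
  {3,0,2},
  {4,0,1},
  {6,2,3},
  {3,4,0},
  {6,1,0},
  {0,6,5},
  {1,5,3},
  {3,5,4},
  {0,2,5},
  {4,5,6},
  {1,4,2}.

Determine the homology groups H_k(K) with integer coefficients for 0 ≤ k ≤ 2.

Take the total order 0 < 1 < 2 < 3 < 4 < 5 < 6 on the vertex set. Then K (dimension 2) consists of the simplices:

  0-simplices (7): [0], [1], [2], [3], [4], [5], [6]
  1-simplices (21): [0,1], [0,2], [0,3], [0,4], [0,5], [0,6], [1,2], [1,3], [1,4], [1,5], [1,6], [2,3], [2,4], [2,5], [2,6], [3,4], [3,5], [3,6], [4,5], [4,6], [5,6]
  2-simplices (14): [0,1,4], [0,1,6], [0,2,3], [0,2,5], [0,3,4], [0,5,6], [1,2,4], [1,2,5], [1,3,5], [1,3,6], [2,3,6], [2,4,6], [3,4,5], [4,5,6]

so the chain groups are C_0 ≅ Z^7, C_1 ≅ Z^21, C_2 ≅ Z^14.

The boundary map ∂_1: C_1 → C_0 sends each edge [p,q] (with p < q) to q − p.
The 7×21 boundary matrix has rank 6 and Smith normal form diag(1,1,1,1,1,1).

The boundary map ∂_2: C_2 → C_1 maps a triangle to the signed sum of its edges. For instance
  ∂[1,2,4] = [2,4] − [1,4] + [1,2],
  ∂[0,1,6] = [1,6] − [0,6] + [0,1].
The 21×14 boundary matrix has rank 13 and Smith normal form diag(1,1,1,1,1,1,1,1,1,1,1,1,1).

Reading off H_k = ker ∂_k / im ∂_{k+1}:

  H_0: rank C_0 − rank ∂_1 = 7 − 6 = 1, and the invariant factors of ∂_1 are all 1, so H_0 ≅ Z.
  H_1: rank ker ∂_1 − rank ∂_2 = (21 − 6) − 13 = 2, and the invariant factors of ∂_2 are all 1, so H_1 ≅ Z^2.
  H_2: rank ker ∂_2 − rank ∂_3 = (14 − 13) − 0 = 1, and there is no ∂_3, so H_2 ≅ Z.

(K is a triangulation of the torus T^2.)

H_0 ≅ Z,  H_1 ≅ Z^2,  H_2 ≅ Z.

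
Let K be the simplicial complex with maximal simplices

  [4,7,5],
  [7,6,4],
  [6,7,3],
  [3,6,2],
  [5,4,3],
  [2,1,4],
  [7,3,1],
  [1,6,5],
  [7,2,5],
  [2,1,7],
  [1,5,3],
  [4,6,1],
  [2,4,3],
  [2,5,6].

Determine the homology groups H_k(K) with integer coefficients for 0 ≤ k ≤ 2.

H_0 ≅ Z,  H_1 ≅ Z^2,  H_2 ≅ Z.

We work with the vertex ordering 1 < 2 < 3 < 4 < 5 < 6 < 7. The simplices of K, each written with vertices in increasing order, are:

  0-simplices (7): [1], [2], [3], [4], [5], [6], [7]
  1-simplices (21): [1,2], [1,3], [1,4], [1,5], [1,6], [1,7], [2,3], [2,4], [2,5], [2,6], [2,7], [3,4], [3,5], [3,6], [3,7], [4,5], [4,6], [4,7], [5,6], [5,7], [6,7]
  2-simplices (14): [1,2,4], [1,2,7], [1,3,5], [1,3,7], [1,4,6], [1,5,6], [2,3,4], [2,3,6], [2,5,6], [2,5,7], [3,4,5], [3,6,7], [4,5,7], [4,6,7]

Hence C_0 ≅ Z^7, C_1 ≅ Z^21, C_2 ≅ Z^14.

Boundary ∂_1: C_1 → C_0 is given by ∂[p,q] = [q] − [p].
The resulting 7×21 matrix has rank 6, and its Smith normal form has invariant factors (1,1,1,1,1,1).

Boundary ∂_2: C_2 → C_1 sends each 2-simplex [p,q,r] to [q,r] − [p,r] + [p,q]. For instance
  ∂[1,3,5] = [3,5] − [1,5] + [1,3],
  ∂[2,5,7] = [5,7] − [2,7] + [2,5].
This gives a 21×14 integer matrix of rank 13; reducing to Smith normal form yields diagonal entries (1,1,1,1,1,1,1,1,1,1,1,1,1).

Reading off H_k = ker ∂_k / im ∂_{k+1}:

  H_0: rank C_0 − rank ∂_1 = 7 − 6 = 1, and the invariant factors of ∂_1 are all 1, so H_0 ≅ Z.
  H_1: rank ker ∂_1 − rank ∂_2 = (21 − 6) − 13 = 2, and the invariant factors of ∂_2 are all 1, so H_1 ≅ Z^2.
  H_2: rank ker ∂_2 − rank ∂_3 = (14 − 13) − 0 = 1, and there is no ∂_3, so H_2 ≅ Z.

(K is a triangulation of the torus T^2.)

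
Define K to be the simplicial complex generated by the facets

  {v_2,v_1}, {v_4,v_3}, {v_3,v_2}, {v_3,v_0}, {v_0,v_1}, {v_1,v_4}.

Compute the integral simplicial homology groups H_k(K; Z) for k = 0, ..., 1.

H_0 ≅ Z,  H_1 ≅ Z^2.

Fix the vertex order v_0 < v_1 < v_2 < v_3 < v_4 and write every simplex with vertices in increasing order. Then dim K = 1 and the simplices of K are:

  0-simplices (5): [v_0], [v_1], [v_2], [v_3], [v_4]
  1-simplices (6): [v_0,v_1], [v_0,v_3], [v_1,v_2], [v_1,v_4], [v_2,v_3], [v_3,v_4]

so the chain groups are C_0 ≅ Z^5, C_1 ≅ Z^6.

∂_1: C_1 → C_0 sends each edge [p,q] (with p < q) to q − p. For instance
  ∂[v_3,v_4] = [v_4] − [v_3].
The resulting 5×6 matrix has rank 4, and its Smith normal form has invariant factors (1,1,1,1).

Now H_k = ker ∂_k / im ∂_{k+1}, so:

  H_0: rank C_0 − rank ∂_1 = 5 − 4 = 1, and the invariant factors of ∂_1 are all 1, so H_0 = Z.
  H_1: rank ker ∂_1 − rank ∂_2 = (6 − 4) − 0 = 2, and there is no ∂_2, so H_1 = Z^2.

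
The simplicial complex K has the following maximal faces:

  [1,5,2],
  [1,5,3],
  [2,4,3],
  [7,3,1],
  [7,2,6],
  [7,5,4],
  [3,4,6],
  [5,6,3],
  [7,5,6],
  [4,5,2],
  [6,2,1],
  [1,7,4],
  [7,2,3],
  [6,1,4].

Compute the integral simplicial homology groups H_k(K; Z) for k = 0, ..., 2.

H_0 = Z,  H_1 = Z^2,  H_2 = Z.

Fix the vertex order 1 < 2 < 3 < 4 < 5 < 6 < 7 and write every simplex with vertices in increasing order. Then dim K = 2 and the simplices of K are:

  0-simplices (7): [1], [2], [3], [4], [5], [6], [7]
  1-simplices (21): [1,2], [1,3], [1,4], [1,5], [1,6], [1,7], [2,3], [2,4], [2,5], [2,6], [2,7], [3,4], [3,5], [3,6], [3,7], [4,5], [4,6], [4,7], [5,6], [5,7], [6,7]
  2-simplices (14): [1,2,5], [1,2,6], [1,3,5], [1,3,7], [1,4,6], [1,4,7], [2,3,4], [2,3,7], [2,4,5], [2,6,7], [3,4,6], [3,5,6], [4,5,7], [5,6,7]

giving chain groups C_0 ≅ Z^7, C_1 ≅ Z^21, C_2 ≅ Z^14.

Boundary ∂_1: C_1 → C_0 maps an edge to its endpoints' difference, ∂[p,q] = q − p. For instance
  ∂[3,6] = [6] − [3].
This gives a 7×21 integer matrix of rank 6; reducing to Smith normal form yields diagonal entries (1,1,1,1,1,1).

Boundary ∂_2: C_2 → C_1 maps a triangle to the signed sum of its edges. For instance
  ∂[3,5,6] = [5,6] − [3,6] + [3,5],
  ∂[2,6,7] = [6,7] − [2,7] + [2,6].
The resulting 21×14 matrix has rank 13, and its Smith normal form has invariant factors (1,1,1,1,1,1,1,1,1,1,1,1,1).

From H_k ≅ ker(∂_k) / im(∂_{k+1}) we obtain:

  H_0: rank C_0 − rank ∂_1 = 7 − 6 = 1, and the invariant factors of ∂_1 are all 1, so H_0 ≅ Z.
  H_1: rank ker ∂_1 − rank ∂_2 = (21 − 6) − 13 = 2, and the invariant factors of ∂_2 are all 1, so H_1 ≅ Z^2.
  H_2: rank ker ∂_2 − rank ∂_3 = (14 − 13) − 0 = 1, and there is no ∂_3, so H_2 ≅ Z.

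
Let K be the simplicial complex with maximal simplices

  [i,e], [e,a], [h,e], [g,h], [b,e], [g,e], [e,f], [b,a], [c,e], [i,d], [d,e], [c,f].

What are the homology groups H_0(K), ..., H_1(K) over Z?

We work with the vertex ordering a < b < c < d < e < f < g < h < i. The simplices of K, each written with vertices in increasing order, are:

  0-simplices (9): a, b, c, d, e, f, g, h, i
  1-simplices (12): ab, ae, be, ce, cf, de, di, ef, eg, eh, ei, gh

so the chain groups are C_0 ≅ Z^9, C_1 ≅ Z^12.

Boundary ∂_1: C_1 → C_0 maps an edge to its endpoints' difference, ∂[p,q] = q − p.
The 9×12 boundary matrix has rank 8 and Smith normal form diag(1,1,1,1,1,1,1,1).

Now H_k = ker ∂_k / im ∂_{k+1}, so:

  H_0: rank C_0 − rank ∂_1 = 9 − 8 = 1, and the invariant factors of ∂_1 are all 1, so H_0 = Z.
  H_1: rank ker ∂_1 − rank ∂_2 = (12 − 8) − 0 = 4, and there is no ∂_2, so H_1 = Z^4.

H_0 ≅ Z,  H_1 ≅ Z^4.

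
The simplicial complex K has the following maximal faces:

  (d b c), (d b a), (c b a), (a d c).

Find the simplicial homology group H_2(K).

H_2 ≅ Z.

K has 4 vertices, 6 edges, 4 triangles.
rank ∂_2 = 3, rank ∂_3 = 0 ⇒ b_2 = 4 − 3 − 0 = 1. So H_2 ≅ Z.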